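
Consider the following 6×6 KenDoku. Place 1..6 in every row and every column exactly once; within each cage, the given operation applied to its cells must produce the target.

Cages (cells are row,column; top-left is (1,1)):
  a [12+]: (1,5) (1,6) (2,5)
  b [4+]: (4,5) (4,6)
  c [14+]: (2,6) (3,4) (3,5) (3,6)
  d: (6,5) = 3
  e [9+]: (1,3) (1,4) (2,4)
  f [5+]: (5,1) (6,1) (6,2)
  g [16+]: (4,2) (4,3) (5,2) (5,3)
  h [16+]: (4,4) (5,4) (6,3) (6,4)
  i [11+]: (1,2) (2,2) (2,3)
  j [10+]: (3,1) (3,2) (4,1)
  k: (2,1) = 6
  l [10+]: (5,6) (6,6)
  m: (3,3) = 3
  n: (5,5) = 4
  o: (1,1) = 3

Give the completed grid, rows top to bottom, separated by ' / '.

O is a freebie, leaving (1,1) = 3.
Cage k is given, which forces (2,1) = 6.
Cage m is a single given cell, leaving (3,3) = 3.
Cage n is a single given cell; hence (5,5) = 4.
4 is placed in row 5, so (5,6) = 6.
Column 1 already has 3, which forces (6,1) = 1.
1 is placed in row 6, which forces (6,2) = 2.
Cage d is given; hence (6,5) = 3.
6 is placed in column 6, leaving (6,6) = 4.
Column 5 already has 3; hence (4,5) = 1.
Cage b's pair has sum 4, leaving (4,6) = 3.
1 is placed in column 1, leaving (5,1) = 2.
1 is placed in column 5; hence (2,5) = 5.
Cage j has sum 10, so (3,2) = 1.
Cage c has sum 14, so (2,6) = 1.
Cage a needs sum 12, which forces (1,5) = 2.
Column 6 already has 1; hence (1,6) = 5.
Column 5 now contains 2, which forces (3,5) = 6.
Column 6 already has 5, which forces (3,6) = 2.
Cage i has sum 11; hence (2,2) = 3.
Row 3 now contains 2, which forces (3,4) = 5.
Column 2 already has 3; hence (5,2) = 5.
5 is placed in row 5; hence (5,3) = 1.
Row 5 now contains 1, leaving (5,4) = 3.
Column 4 now contains 5; hence (6,4) = 6.
Column 4 now contains 6, so (1,4) = 1.
5 is placed in row 3; hence (3,1) = 4.
Cage j has sum 10, so (4,1) = 5.
Cage h has sum 16, leaving (4,4) = 2.
Row 6 now contains 6, which forces (6,3) = 5.
Cage e needs sum 9, which forces (1,3) = 4.
4 is placed in column 3; hence (2,3) = 2.
Column 4 now contains 2, which forces (2,4) = 4.
4 is placed in column 3, which forces (4,3) = 6.
Row 1 now contains 4, so (1,2) = 6.
Row 4 now contains 6, which forces (4,2) = 4.

3 6 4 1 2 5 / 6 3 2 4 5 1 / 4 1 3 5 6 2 / 5 4 6 2 1 3 / 2 5 1 3 4 6 / 1 2 5 6 3 4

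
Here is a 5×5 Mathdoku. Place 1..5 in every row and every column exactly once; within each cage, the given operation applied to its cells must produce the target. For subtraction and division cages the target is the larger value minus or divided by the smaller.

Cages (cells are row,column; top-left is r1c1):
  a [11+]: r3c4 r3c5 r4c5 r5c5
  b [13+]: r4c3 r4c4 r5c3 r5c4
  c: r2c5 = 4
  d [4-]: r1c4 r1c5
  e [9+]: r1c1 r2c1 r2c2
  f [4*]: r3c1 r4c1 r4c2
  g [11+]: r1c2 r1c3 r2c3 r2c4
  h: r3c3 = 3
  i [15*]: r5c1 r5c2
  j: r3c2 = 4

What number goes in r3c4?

5

Cage c is a single given cell; hence r2c5 = 4.
J is a freebie, so r3c2 = 4.
Cage h is a single given cell, leaving r3c3 = 3.
Cage a needs sum 11, leaving r4c5 = 3.
The only place for 4 in row 4 is r4c1.
The 3 cells of cage f must have product 4; hence r3c1 = 1.
The 3 cells of cage f must have product 4, so r4c2 = 1.
The 3 cells of cage e must have sum 9, so r1c1 = 2.
2 is placed in row 1; hence r1c2 = 3.
2 is placed in row 1, so r1c3 = 4.
Column 1 already has 1; hence r2c1 = 5.
The 3 cells of cage e must have sum 9, which forces r2c2 = 2.
2 is placed in row 2, so r2c3 = 1.
1 is placed in row 2, so r2c4 = 3.
5 is placed in column 1, which forces r5c1 = 3.
Column 2 already has 3, which forces r5c2 = 5.
4 is placed in column 3, so r5c3 = 2.
Row 5 already has 2; hence r5c4 = 4.
Cage a has sum 11, so r5c5 = 1.
The two cells of cage d must have difference 4, so r1c4 = 1.
1 is placed in column 5, so r1c5 = 5.
Column 5 already has 5, so r3c5 = 2.
Column 3 now contains 2, which forces r4c3 = 5.
Cage b needs sum 13, so r4c4 = 2.
Row 3 already has 2, so r3c4 = 5.
Filled in: 2 3 4 1 5 / 5 2 1 3 4 / 1 4 3 5 2 / 4 1 5 2 3 / 3 5 2 4 1.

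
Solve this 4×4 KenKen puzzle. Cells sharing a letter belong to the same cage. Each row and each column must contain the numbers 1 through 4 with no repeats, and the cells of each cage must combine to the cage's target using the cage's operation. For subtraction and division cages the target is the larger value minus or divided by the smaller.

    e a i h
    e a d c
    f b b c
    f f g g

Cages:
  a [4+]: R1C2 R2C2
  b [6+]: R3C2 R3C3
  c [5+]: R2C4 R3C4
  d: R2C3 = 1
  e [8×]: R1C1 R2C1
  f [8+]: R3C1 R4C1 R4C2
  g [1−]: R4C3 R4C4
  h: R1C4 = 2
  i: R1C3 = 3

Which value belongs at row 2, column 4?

Cage i is a single given cell, leaving R1C3 = 3.
H is a freebie, which forces R1C4 = 2.
Cage d is given, which forces R2C3 = 1.
Row 1 now contains 2; hence R1C1 = 4.
3 is placed in row 1, which forces R1C2 = 1.
Cage e needs two cells with product 8, which forces R2C1 = 2.
Row 2 now contains 1, so R2C2 = 3.
Cage c needs two cells with sum 5, leaving R2C4 = 4.
Cage c's pair has sum 5, leaving R3C4 = 1.
Column 4 now contains 1; hence R4C4 = 3.
1 is placed in row 3, which forces R3C1 = 3.
Row 4 now contains 3, so R4C1 = 1.
Cage f needs sum 8, so R4C2 = 4.
Row 4 now contains 4, which forces R4C3 = 2.
4 is placed in column 2, so R3C2 = 2.
Column 3 already has 2, leaving R3C3 = 4.
The full grid is 4 1 3 2 / 2 3 1 4 / 3 2 4 1 / 1 4 2 3.

4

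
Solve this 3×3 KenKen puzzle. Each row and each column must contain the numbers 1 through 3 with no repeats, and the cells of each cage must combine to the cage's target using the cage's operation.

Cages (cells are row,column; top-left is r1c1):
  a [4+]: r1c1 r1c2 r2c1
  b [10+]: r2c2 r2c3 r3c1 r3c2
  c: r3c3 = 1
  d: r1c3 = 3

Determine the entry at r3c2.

2

The 3 cells of cage a must have sum 4, which forces r1c1 = 2.
Cage a needs sum 4; hence r1c2 = 1.
Cage d is a single given cell, so r1c3 = 3.
Cage a has sum 4; hence r2c1 = 1.
Column 3 now contains 3, which forces r2c3 = 2.
Column 1 already has 2, leaving r3c1 = 3.
Row 3 already has 3, so r3c2 = 2.
C is a freebie, leaving r3c3 = 1.
Row 2 already has 2, so r2c2 = 3.
The full grid is 2 1 3 / 1 3 2 / 3 2 1.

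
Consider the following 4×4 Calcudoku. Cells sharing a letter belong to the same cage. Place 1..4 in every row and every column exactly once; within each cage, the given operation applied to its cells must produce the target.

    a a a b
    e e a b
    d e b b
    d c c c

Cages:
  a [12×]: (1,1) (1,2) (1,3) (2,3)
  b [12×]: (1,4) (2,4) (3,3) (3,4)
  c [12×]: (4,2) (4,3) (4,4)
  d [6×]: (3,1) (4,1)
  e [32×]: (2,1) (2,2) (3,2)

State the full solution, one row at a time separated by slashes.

1 3 4 2 / 4 2 1 3 / 3 4 2 1 / 2 1 3 4

Cage e has product 32, leaving (2,1) = 4.
Cage e has product 32, so (2,2) = 2.
2 is placed in row 2; hence (2,3) = 1.
1 is placed in row 2, leaving (2,4) = 3.
Cage e needs product 32, which forces (3,2) = 4.
Column 3 now contains 1, so (3,3) = 2.
Row 3 now contains 4, leaving (3,4) = 1.
Column 4 now contains 1, which forces (4,4) = 4.
Cage a has product 12, so (1,3) = 4.
Column 4 now contains 4; hence (1,4) = 2.
Row 3 now contains 2, so (3,1) = 3.
Cage d needs two cells with product 6, so (4,1) = 2.
Cage c needs product 12, so (4,2) = 1.
Row 4 already has 4; hence (4,3) = 3.
Column 1 now contains 3, leaving (1,1) = 1.
Column 2 already has 1, so (1,2) = 3.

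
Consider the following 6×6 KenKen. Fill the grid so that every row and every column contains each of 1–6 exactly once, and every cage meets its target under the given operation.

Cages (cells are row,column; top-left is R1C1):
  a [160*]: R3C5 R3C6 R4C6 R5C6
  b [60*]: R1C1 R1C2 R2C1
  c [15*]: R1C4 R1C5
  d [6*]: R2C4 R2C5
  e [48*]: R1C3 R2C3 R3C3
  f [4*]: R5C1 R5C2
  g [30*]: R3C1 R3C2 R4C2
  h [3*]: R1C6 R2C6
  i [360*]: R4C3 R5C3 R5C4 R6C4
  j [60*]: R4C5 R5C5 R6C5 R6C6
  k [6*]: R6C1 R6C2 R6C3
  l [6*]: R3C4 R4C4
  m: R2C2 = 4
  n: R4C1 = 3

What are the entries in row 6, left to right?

M is a freebie; hence R2C2 = 4.
Cage a needs product 160, which forces R3C5 = 4.
N is a freebie, which forces R4C1 = 3.
4 is placed in column 2, so R5C2 = 1.
The 3 cells of cage e must have product 48, which forces R1C3 = 4.
Row 5 already has 1; hence R5C1 = 4.
Cage a has product 160, so R4C6 = 4.
In row 1, 1 can only go at R1C6, so R1C6 = 1.
1 is placed in column 6, which forces R2C6 = 3.
In row 2, 5 can only go at R2C1, so R2C1 = 5.
Row 2 needs a 2, and only R2C3 is open for it.
Column 3 now contains 2, leaving R3C3 = 6.
Column 3 already has 6, which forces R4C3 = 5.
Column 3 already has 5; hence R5C3 = 3.
Column 3 already has 3; hence R6C3 = 1.
Cage g has product 30; hence R3C1 = 1.
The 3 cells of cage g must have product 30, so R3C2 = 5.
1 is placed in row 3, leaving R3C4 = 3.
Row 3 now contains 5, which forces R3C6 = 2.
Row 4 already has 5, leaving R4C2 = 6.
Row 4 now contains 6, which forces R4C4 = 2.
Row 4 now contains 2, so R4C5 = 1.
Cage i has product 360, which forces R5C4 = 6.
2 is placed in column 6, which forces R5C6 = 5.
1 is placed in row 6, which forces R6C1 = 2.
Cage k needs product 6, which forces R6C2 = 3.
The 4 cells of cage i must have product 360, leaving R6C4 = 4.
Column 6 now contains 5; hence R6C6 = 6.
2 is placed in column 1, which forces R1C1 = 6.
Column 2 now contains 6, so R1C2 = 2.
Column 4 already has 3, leaving R1C4 = 5.
Cage c's pair has product 15; hence R1C5 = 3.
Column 4 already has 6; hence R2C4 = 1.
1 is placed in column 5; hence R2C5 = 6.
5 is placed in row 5, leaving R5C5 = 2.
6 is placed in row 6, leaving R6C5 = 5.
Completed grid: 6 2 4 5 3 1 / 5 4 2 1 6 3 / 1 5 6 3 4 2 / 3 6 5 2 1 4 / 4 1 3 6 2 5 / 2 3 1 4 5 6.

2 3 1 4 5 6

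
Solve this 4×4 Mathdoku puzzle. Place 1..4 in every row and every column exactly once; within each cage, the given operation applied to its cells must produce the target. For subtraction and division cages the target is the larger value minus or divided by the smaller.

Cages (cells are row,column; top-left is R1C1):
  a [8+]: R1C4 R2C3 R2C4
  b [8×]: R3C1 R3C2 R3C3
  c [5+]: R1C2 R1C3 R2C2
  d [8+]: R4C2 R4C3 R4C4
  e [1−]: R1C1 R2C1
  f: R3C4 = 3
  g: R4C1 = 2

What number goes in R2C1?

F is a freebie, leaving R3C4 = 3.
G is a freebie; hence R4C1 = 2.
The only place for 1 in column 1 is R3C1.
The only place for 2 in column 4 is R1C4.
Cage c needs sum 5, leaving R1C2 = 3.
Row 1 already has 2; hence R1C3 = 1.
The 3 cells of cage c must have sum 5, so R2C2 = 1.
Cage a needs sum 8, leaving R2C3 = 2.
Cage a needs sum 8, which forces R2C4 = 4.
2 is placed in column 3, so R3C3 = 4.
Column 2 already has 1; hence R4C2 = 4.
Column 3 now contains 4, leaving R4C3 = 3.
4 is placed in column 4, leaving R4C4 = 1.
Row 1 already has 3, so R1C1 = 4.
Row 2 already has 4, which forces R2C1 = 3.
Row 3 now contains 4; hence R3C2 = 2.
The full grid is 4 3 1 2 / 3 1 2 4 / 1 2 4 3 / 2 4 3 1.

3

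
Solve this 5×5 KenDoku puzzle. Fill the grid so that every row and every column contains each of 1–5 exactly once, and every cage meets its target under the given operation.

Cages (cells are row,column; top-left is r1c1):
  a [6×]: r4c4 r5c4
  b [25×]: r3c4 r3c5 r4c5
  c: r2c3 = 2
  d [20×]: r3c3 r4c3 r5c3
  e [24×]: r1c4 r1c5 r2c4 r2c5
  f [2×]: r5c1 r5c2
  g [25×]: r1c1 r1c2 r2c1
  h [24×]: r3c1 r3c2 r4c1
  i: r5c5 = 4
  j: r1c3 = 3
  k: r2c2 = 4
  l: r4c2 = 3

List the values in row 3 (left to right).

Cage g needs product 25, leaving r1c1 = 1.
The 3 cells of cage g must have product 25; hence r1c2 = 5.
Cage j is a single given cell, so r1c3 = 3.
The 3 cells of cage g must have product 25, leaving r2c1 = 5.
Cage k is a single given cell, which forces r2c2 = 4.
Cage c is a single given cell, leaving r2c3 = 2.
Cage b has product 25, which forces r3c4 = 5.
Cage b has product 25, so r3c5 = 1.
Cage l is a single given cell; hence r4c2 = 3.
Row 4 now contains 3, so r4c4 = 2.
Cage b has product 25, leaving r4c5 = 5.
1 is placed in column 1, leaving r5c1 = 2.
2 is placed in row 5, so r5c2 = 1.
2 is placed in column 4, so r5c4 = 3.
I is a freebie; hence r5c5 = 4.
2 is placed in column 4; hence r1c4 = 4.
Column 5 now contains 4, leaving r1c5 = 2.
Column 4 now contains 3, so r2c4 = 1.
Column 5 now contains 1; hence r2c5 = 3.
Cage h has product 24, leaving r3c1 = 3.
3 is placed in column 2, which forces r3c2 = 2.
Row 3 now contains 1, which forces r3c3 = 4.
Row 4 already has 2, leaving r4c1 = 4.
Cage d needs product 20, leaving r4c3 = 1.
Row 5 already has 4, so r5c3 = 5.
Filled in: 1 5 3 4 2 / 5 4 2 1 3 / 3 2 4 5 1 / 4 3 1 2 5 / 2 1 5 3 4.

3 2 4 5 1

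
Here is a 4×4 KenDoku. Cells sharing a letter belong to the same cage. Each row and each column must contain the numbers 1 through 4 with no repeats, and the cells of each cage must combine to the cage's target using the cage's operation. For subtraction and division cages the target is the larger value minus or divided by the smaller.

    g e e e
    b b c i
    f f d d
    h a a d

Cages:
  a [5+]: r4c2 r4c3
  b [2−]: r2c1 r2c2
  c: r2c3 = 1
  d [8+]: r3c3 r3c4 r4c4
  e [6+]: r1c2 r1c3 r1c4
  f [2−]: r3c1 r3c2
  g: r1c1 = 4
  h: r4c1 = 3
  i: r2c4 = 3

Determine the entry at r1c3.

3

Cage g is given, leaving r1c1 = 4.
C is a freebie; hence r2c3 = 1.
Cage i is a single given cell; hence r2c4 = 3.
H is a freebie, which forces r4c1 = 3.
Row 2 already has 3; hence r2c1 = 2.
Cage b needs two cells with difference 2; hence r2c2 = 4.
2 is placed in column 1, which forces r3c1 = 1.
Column 2 already has 4, which forces r3c2 = 3.
Row 3 already has 3; hence r3c3 = 2.
Row 3 now contains 1; hence r3c4 = 4.
The two cells of cage a must have sum 5; hence r4c2 = 1.
Cage a's pair has sum 5; hence r4c3 = 4.
Row 4 now contains 1, which forces r4c4 = 2.
Column 2 now contains 1, leaving r1c2 = 2.
Column 3 already has 2, leaving r1c3 = 3.
2 is placed in column 4, which forces r1c4 = 1.
The full grid is 4 2 3 1 / 2 4 1 3 / 1 3 2 4 / 3 1 4 2.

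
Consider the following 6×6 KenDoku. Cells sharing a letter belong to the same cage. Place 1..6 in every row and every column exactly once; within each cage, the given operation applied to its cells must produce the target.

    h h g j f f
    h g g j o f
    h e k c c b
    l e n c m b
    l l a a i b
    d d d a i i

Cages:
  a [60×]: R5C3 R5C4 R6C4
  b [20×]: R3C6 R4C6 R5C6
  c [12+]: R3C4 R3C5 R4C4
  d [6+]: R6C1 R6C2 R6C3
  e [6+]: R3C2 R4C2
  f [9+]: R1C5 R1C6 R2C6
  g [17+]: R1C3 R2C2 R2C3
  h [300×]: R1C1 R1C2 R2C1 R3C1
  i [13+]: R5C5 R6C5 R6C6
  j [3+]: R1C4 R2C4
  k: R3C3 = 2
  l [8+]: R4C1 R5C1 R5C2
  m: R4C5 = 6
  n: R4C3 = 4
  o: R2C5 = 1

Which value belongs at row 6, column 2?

Cage h has product 300, which forces R1C2 = 5.
The 3 cells of cage g must have sum 17, so R1C3 = 6.
Cage g needs sum 17, leaving R2C2 = 6.
The 3 cells of cage g must have sum 17, leaving R2C3 = 5.
O is a freebie, so R2C5 = 1.
Cage k is a single given cell, which forces R3C3 = 2.
Cage n is a single given cell, which forces R4C3 = 4.
M is a freebie, which forces R4C5 = 6.
4 is placed in column 3; hence R5C3 = 3.
Column 3 now contains 3; hence R6C3 = 1.
Cage j needs two cells with sum 3; hence R1C4 = 1.
Row 2 already has 1; hence R2C4 = 2.
Cage h needs product 300; hence R3C1 = 5.
Cage e's pair has sum 6, leaving R3C2 = 4.
Row 3 now contains 4, so R3C5 = 3.
Row 3 now contains 4; hence R3C6 = 1.
Cage e needs two cells with sum 6; hence R4C2 = 2.
Column 6 already has 1; hence R4C6 = 5.
Column 2 now contains 2, so R5C2 = 1.
Column 6 now contains 5; hence R5C6 = 4.
Column 2 now contains 2, leaving R6C2 = 3.
4 is placed in column 6, so R6C6 = 6.
Cage f needs sum 9, leaving R1C5 = 4.
Cage f needs sum 9, leaving R1C6 = 2.
4 is placed in column 6, leaving R2C6 = 3.
3 is placed in row 3, so R3C4 = 6.
Cage l has sum 8, so R4C1 = 1.
Row 4 now contains 5; hence R4C4 = 3.
The 3 cells of cage l must have sum 8; hence R5C1 = 6.
4 is placed in row 5, so R5C4 = 5.
Row 5 already has 5, which forces R5C5 = 2.
Row 6 already has 3; hence R6C1 = 2.
Cage a needs product 60, leaving R6C4 = 4.
2 is placed in column 5, which forces R6C5 = 5.
4 is placed in row 1, so R1C1 = 3.
Row 2 already has 3, so R2C1 = 4.
The full grid is 3 5 6 1 4 2 / 4 6 5 2 1 3 / 5 4 2 6 3 1 / 1 2 4 3 6 5 / 6 1 3 5 2 4 / 2 3 1 4 5 6.

3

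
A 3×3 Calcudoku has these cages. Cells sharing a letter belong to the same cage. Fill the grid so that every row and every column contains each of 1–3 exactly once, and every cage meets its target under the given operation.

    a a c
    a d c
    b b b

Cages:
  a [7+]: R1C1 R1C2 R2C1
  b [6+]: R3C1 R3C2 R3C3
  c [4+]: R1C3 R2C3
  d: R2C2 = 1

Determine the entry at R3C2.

3

Cage d is a single given cell, which forces R2C2 = 1.
Row 2 already has 1, so R2C3 = 3.
The 3 cells of cage a must have sum 7, so R1C1 = 3.
Cage a has sum 7, leaving R1C2 = 2.
Column 3 now contains 3, leaving R1C3 = 1.
3 is placed in row 2, so R2C1 = 2.
Column 1 already has 2, which forces R3C1 = 1.
Column 2 now contains 2, leaving R3C2 = 3.
1 is placed in column 3; hence R3C3 = 2.
Filled in: 3 2 1 / 2 1 3 / 1 3 2.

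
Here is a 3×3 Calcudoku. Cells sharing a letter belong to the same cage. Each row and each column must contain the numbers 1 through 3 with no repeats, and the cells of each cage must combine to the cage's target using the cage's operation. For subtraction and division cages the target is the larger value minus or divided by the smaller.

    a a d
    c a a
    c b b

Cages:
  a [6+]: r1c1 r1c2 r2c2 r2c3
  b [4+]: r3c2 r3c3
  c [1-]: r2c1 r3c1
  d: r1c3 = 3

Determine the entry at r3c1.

D is a freebie, so r1c3 = 3.
Column 3 already has 3, which forces r3c3 = 1.
Cage a has sum 6, so r1c1 = 1.
The 4 cells of cage a must have sum 6; hence r1c2 = 2.
Cage a has sum 6, so r2c2 = 1.
1 is placed in column 3; hence r2c3 = 2.
Row 3 now contains 1, so r3c2 = 3.
Row 2 now contains 2; hence r2c1 = 3.
3 is placed in row 3, which forces r3c1 = 2.
Filled in: 1 2 3 / 3 1 2 / 2 3 1.

2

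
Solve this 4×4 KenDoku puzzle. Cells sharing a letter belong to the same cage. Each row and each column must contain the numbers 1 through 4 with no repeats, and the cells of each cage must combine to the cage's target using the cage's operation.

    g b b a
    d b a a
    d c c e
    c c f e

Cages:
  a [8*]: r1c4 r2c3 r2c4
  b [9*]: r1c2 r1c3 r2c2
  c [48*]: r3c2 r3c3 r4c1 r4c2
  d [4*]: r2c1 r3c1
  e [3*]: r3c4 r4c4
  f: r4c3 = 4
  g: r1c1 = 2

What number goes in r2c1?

4

Cage g is a single given cell, leaving r1c1 = 2.
Cage b has product 9; hence r1c2 = 1.
Cage b has product 9, so r1c3 = 3.
Row 1 now contains 1, which forces r1c4 = 4.
Cage b needs product 9, which forces r2c2 = 3.
F is a freebie, so r4c3 = 4.
Cage c needs product 48; hence r3c2 = 4.
Cage c has product 48; hence r3c3 = 2.
The 4 cells of cage c must have product 48, leaving r4c1 = 3.
Row 4 already has 4, so r4c2 = 2.
Row 4 now contains 3, leaving r4c4 = 1.
Cage d needs two cells with product 4, so r2c1 = 4.
Column 3 now contains 2, so r2c3 = 1.
Column 4 now contains 1; hence r2c4 = 2.
4 is placed in row 3; hence r3c1 = 1.
Column 4 now contains 1; hence r3c4 = 3.
Filled in: 2 1 3 4 / 4 3 1 2 / 1 4 2 3 / 3 2 4 1.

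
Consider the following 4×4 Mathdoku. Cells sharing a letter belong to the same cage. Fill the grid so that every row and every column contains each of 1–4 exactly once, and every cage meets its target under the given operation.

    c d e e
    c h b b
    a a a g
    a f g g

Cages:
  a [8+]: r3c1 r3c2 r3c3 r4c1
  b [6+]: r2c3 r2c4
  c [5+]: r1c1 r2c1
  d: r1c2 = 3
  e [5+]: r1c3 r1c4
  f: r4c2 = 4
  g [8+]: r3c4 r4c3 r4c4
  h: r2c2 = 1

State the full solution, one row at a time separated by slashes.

2 3 4 1 / 3 1 2 4 / 4 2 1 3 / 1 4 3 2

D is a freebie, so r1c2 = 3.
Cage h is given; hence r2c2 = 1.
F is a freebie, so r4c2 = 4.
Column 2 now contains 4, which forces r3c2 = 2.
Row 1 needs a 2, and only r1c1 is open for it.
Cage c needs two cells with sum 5, so r2c1 = 3.
Cage a has sum 8; hence r3c1 = 4.
Cage a needs sum 8; hence r3c3 = 1.
4 is placed in row 3, so r3c4 = 3.
2 is placed in column 1, leaving r4c1 = 1.
1 is placed in column 3; hence r4c3 = 3.
Row 4 already has 1, leaving r4c4 = 2.
1 is placed in column 3, leaving r1c3 = 4.
Cage e's pair has sum 5, leaving r1c4 = 1.
The two cells of cage b must have sum 6, so r2c3 = 2.
2 is placed in column 4; hence r2c4 = 4.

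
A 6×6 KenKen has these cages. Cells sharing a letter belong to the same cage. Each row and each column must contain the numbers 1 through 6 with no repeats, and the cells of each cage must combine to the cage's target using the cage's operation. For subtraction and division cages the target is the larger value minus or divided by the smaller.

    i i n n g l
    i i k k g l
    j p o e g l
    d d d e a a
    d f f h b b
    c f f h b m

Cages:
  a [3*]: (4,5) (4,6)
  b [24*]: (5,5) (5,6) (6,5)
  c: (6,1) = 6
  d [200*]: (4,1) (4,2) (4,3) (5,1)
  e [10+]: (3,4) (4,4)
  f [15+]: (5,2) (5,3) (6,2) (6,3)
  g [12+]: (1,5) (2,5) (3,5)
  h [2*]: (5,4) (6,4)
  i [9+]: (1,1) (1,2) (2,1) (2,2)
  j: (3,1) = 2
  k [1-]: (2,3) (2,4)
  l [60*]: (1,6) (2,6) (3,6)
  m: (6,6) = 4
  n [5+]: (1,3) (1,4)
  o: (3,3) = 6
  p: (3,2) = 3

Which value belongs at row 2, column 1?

Cage j is given, so (3,1) = 2.
Cage p is given, which forces (3,2) = 3.
O is a freebie; hence (3,3) = 6.
Row 3 now contains 6, so (3,4) = 4.
Row 3 now contains 4, leaving (3,6) = 5.
Column 1 now contains 2; hence (4,1) = 4.
4 is placed in column 4, leaving (4,4) = 6.
Cage d has product 200, which forces (5,1) = 5.
Cage c is a single given cell, so (6,1) = 6.
Cage m is given; hence (6,6) = 4.
5 is placed in row 3, leaving (3,5) = 1.
Column 5 now contains 1; hence (4,5) = 3.
Row 4 now contains 3, so (4,6) = 1.
Cage f has sum 15, which forces (5,2) = 6.
Row 5 already has 6; hence (5,5) = 4.
3 is placed in column 5; hence (6,5) = 2.
Cage h's pair has product 2; hence (5,4) = 2.
The 3 cells of cage b must have product 24, leaving (5,6) = 3.
Row 6 already has 2, leaving (6,4) = 1.
Cage n's pair has sum 5, leaving (1,3) = 2.
Column 4 now contains 1, leaving (1,4) = 3.
2 is placed in row 1, so (1,6) = 6.
Column 3 already has 2, leaving (2,3) = 4.
3 is placed in column 4, which forces (2,4) = 5.
Row 2 already has 5, leaving (2,5) = 6.
Column 6 now contains 6; hence (2,6) = 2.
Column 3 already has 2, leaving (4,3) = 5.
3 is placed in row 5; hence (5,3) = 1.
Row 6 already has 1, so (6,2) = 5.
The 4 cells of cage f must have sum 15, which forces (6,3) = 3.
Row 1 already has 3, leaving (1,1) = 1.
Cage i needs sum 9; hence (1,2) = 4.
Row 1 now contains 6, which forces (1,5) = 5.
Cage i needs sum 9; hence (2,1) = 3.
Row 2 already has 4, which forces (2,2) = 1.
5 is placed in row 4, leaving (4,2) = 2.
Filled in: 1 4 2 3 5 6 / 3 1 4 5 6 2 / 2 3 6 4 1 5 / 4 2 5 6 3 1 / 5 6 1 2 4 3 / 6 5 3 1 2 4.

3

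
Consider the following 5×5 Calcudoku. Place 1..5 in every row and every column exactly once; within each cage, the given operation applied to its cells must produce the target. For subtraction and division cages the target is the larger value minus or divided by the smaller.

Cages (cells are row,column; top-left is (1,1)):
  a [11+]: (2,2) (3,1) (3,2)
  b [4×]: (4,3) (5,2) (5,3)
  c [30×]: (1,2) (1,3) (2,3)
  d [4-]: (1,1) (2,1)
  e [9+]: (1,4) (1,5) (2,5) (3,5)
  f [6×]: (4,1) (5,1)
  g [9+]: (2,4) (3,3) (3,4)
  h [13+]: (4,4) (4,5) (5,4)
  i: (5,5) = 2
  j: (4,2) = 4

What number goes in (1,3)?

J is a freebie, leaving (4,2) = 4.
Row 4 already has 4, so (4,5) = 5.
I is a freebie; hence (5,5) = 2.
Cage e has sum 9, so (1,4) = 1.
Cage f needs two cells with product 6; hence (4,1) = 2.
Cage b has product 4, leaving (4,3) = 1.
Row 4 already has 5, leaving (4,4) = 3.
2 is placed in row 5, which forces (5,1) = 3.
2 is placed in row 5, so (5,2) = 1.
Cage b has product 4, which forces (5,3) = 4.
Cage h needs sum 13, which forces (5,4) = 5.
1 is placed in row 1, which forces (1,1) = 5.
Cage d needs two cells with difference 4; hence (2,1) = 1.
The 3 cells of cage a must have sum 11, which forces (3,1) = 4.
The 3 cells of cage g must have sum 9, leaving (3,3) = 3.
4 is placed in row 3; hence (3,4) = 2.
Row 3 now contains 3, which forces (3,5) = 1.
The 3 cells of cage c must have product 30, which forces (1,2) = 3.
Column 3 already has 3; hence (1,3) = 2.
3 is placed in row 1, which forces (1,5) = 4.
Cage a has sum 11, which forces (2,2) = 2.
The 3 cells of cage c must have product 30, leaving (2,3) = 5.
Column 4 now contains 2, leaving (2,4) = 4.
Column 5 now contains 4, leaving (2,5) = 3.
2 is placed in row 3, leaving (3,2) = 5.
The full grid is 5 3 2 1 4 / 1 2 5 4 3 / 4 5 3 2 1 / 2 4 1 3 5 / 3 1 4 5 2.

2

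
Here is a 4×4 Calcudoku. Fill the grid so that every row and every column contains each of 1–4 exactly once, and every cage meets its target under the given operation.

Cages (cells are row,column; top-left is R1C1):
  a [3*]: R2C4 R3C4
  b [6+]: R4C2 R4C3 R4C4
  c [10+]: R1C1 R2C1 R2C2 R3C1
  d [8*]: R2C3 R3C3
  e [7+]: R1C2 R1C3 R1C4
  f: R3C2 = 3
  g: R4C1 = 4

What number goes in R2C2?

Cage f is a single given cell; hence R3C2 = 3.
3 is placed in row 3, leaving R3C4 = 1.
Cage g is a single given cell, which forces R4C1 = 4.
Cage c needs sum 10, so R2C2 = 4.
Row 2 already has 4, leaving R2C3 = 2.
1 is placed in column 4, leaving R2C4 = 3.
4 is placed in column 1; hence R3C1 = 2.
2 is placed in column 3, which forces R3C3 = 4.
3 is placed in column 4; hence R4C4 = 2.
Cage c has sum 10; hence R1C1 = 3.
Cage e has sum 7, so R1C2 = 2.
Column 3 already has 4, leaving R1C3 = 1.
Column 4 already has 2, which forces R1C4 = 4.
Row 2 now contains 3, leaving R2C1 = 1.
Row 4 now contains 2; hence R4C2 = 1.
Cage b has sum 6, leaving R4C3 = 3.
Completed grid: 3 2 1 4 / 1 4 2 3 / 2 3 4 1 / 4 1 3 2.

4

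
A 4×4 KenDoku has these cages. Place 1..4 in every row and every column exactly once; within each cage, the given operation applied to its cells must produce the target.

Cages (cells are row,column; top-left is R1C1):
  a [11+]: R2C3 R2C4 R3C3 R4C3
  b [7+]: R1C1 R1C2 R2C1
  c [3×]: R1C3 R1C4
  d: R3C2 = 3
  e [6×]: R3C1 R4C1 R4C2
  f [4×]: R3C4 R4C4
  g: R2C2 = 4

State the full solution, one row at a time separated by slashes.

4 2 1 3 / 1 4 3 2 / 2 3 4 1 / 3 1 2 4

Cage g is a single given cell, leaving R2C2 = 4.
Cage d is given, so R3C2 = 3.
Cage e needs product 6, leaving R4C1 = 3.
Column 1 now contains 3, so R1C1 = 4.
The 4 cells of cage a must have sum 11, so R2C3 = 3.
The 4 cells of cage a must have sum 11, which forces R2C4 = 2.
Cage b has sum 7; hence R1C2 = 2.
Column 3 already has 3, which forces R1C3 = 1.
Cage c needs two cells with product 3; hence R1C4 = 3.
Row 2 now contains 2, leaving R2C1 = 1.
1 is placed in column 1; hence R3C1 = 2.
Row 3 already has 2; hence R3C3 = 4.
Row 3 now contains 4, which forces R3C4 = 1.
Column 2 now contains 2, so R4C2 = 1.
Column 3 already has 4, so R4C3 = 2.
Column 4 now contains 1, which forces R4C4 = 4.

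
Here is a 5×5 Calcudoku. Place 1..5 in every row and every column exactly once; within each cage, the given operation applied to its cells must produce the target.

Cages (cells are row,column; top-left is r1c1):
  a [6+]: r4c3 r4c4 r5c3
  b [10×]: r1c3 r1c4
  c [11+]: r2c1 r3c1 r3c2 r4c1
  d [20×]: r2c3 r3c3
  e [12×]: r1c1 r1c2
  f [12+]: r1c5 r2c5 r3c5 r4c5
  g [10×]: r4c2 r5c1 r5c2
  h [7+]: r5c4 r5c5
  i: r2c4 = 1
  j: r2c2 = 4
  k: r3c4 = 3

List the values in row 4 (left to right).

Cage j is a single given cell, leaving r2c2 = 4.
Row 2 already has 4; hence r2c3 = 5.
Cage i is given, so r2c4 = 1.
1 is placed in row 2, so r2c5 = 2.
5 is placed in column 3; hence r3c3 = 4.
Cage k is given, leaving r3c4 = 3.
3 is placed in column 4, so r4c4 = 2.
Cage e's pair has product 12, leaving r1c1 = 4.
Column 2 now contains 4, so r1c2 = 3.
5 is placed in column 3, so r1c3 = 2.
Column 4 already has 2, leaving r1c4 = 5.
Row 1 already has 5; hence r1c5 = 1.
Row 2 already has 2, which forces r2c1 = 3.
1 is placed in column 5, which forces r3c5 = 5.
Column 5 now contains 5, leaving r4c5 = 4.
Cage h's pair has sum 7, so r5c4 = 4.
The two cells of cage h must have sum 7, leaving r5c5 = 3.
Cage c needs sum 11, leaving r4c1 = 5.
Row 4 already has 5, leaving r4c2 = 1.
Cage a needs sum 6, which forces r4c3 = 3.
Row 5 already has 3, so r5c3 = 1.
The 4 cells of cage c must have sum 11; hence r3c1 = 1.
1 is placed in column 2, leaving r3c2 = 2.
1 is placed in row 5; hence r5c1 = 2.
Cage g needs product 10, which forces r5c2 = 5.
The full grid is 4 3 2 5 1 / 3 4 5 1 2 / 1 2 4 3 5 / 5 1 3 2 4 / 2 5 1 4 3.

5 1 3 2 4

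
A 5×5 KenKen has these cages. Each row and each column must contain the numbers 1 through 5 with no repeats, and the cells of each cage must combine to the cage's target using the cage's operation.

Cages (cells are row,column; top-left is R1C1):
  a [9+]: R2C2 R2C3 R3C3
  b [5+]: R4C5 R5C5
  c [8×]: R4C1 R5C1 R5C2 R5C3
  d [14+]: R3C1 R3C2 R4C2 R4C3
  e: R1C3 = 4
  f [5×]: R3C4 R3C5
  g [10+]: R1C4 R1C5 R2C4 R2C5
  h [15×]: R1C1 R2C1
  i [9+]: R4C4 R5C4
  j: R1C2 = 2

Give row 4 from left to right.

1 3 5 4 2

Cage j is a single given cell; hence R1C2 = 2.
E is a freebie, leaving R1C3 = 4.
The 4 cells of cage c must have product 8, so R4C1 = 1.
Row 5 needs a 3, and only R5C5 is open for it.
The two cells of cage b must have sum 5, which forces R4C5 = 2.
Row 5 needs a 5, and only R5C4 is open for it.
5 is placed in column 4, which forces R3C4 = 1.
The two cells of cage f must have product 5, so R3C5 = 5.
5 is placed in column 4, leaving R4C4 = 4.
1 is placed in column 4, which forces R1C4 = 3.
Column 5 now contains 5, leaving R1C5 = 1.
Cage g needs sum 10; hence R2C4 = 2.
The 4 cells of cage g must have sum 10; hence R2C5 = 4.
Cage d has sum 14; hence R3C1 = 2.
Cage d needs sum 14, leaving R3C2 = 4.
Row 3 now contains 2, so R3C3 = 3.
3 is placed in column 3, which forces R4C3 = 5.
Column 1 already has 2, leaving R5C1 = 4.
Column 2 now contains 4; hence R5C2 = 1.
1 is placed in row 5; hence R5C3 = 2.
3 is placed in row 1, so R1C1 = 5.
Cage h needs two cells with product 15, which forces R2C1 = 3.
Column 2 already has 1, which forces R2C2 = 5.
Column 3 already has 5; hence R2C3 = 1.
5 is placed in row 4, so R4C2 = 3.
Completed grid: 5 2 4 3 1 / 3 5 1 2 4 / 2 4 3 1 5 / 1 3 5 4 2 / 4 1 2 5 3.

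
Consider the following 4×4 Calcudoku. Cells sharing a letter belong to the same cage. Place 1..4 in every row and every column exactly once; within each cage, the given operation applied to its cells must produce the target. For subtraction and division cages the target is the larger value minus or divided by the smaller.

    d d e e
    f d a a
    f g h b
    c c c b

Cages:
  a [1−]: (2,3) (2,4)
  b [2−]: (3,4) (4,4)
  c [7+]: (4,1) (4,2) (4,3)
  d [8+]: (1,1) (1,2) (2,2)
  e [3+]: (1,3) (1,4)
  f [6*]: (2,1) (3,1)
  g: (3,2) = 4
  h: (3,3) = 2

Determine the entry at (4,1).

1

Cage g is a single given cell, which forces (3,2) = 4.
Cage h is a single given cell; hence (3,3) = 2.
Column 3 now contains 2; hence (1,3) = 1.
Cage e's pair has sum 3, leaving (1,4) = 2.
Cage f needs two cells with product 6; hence (2,1) = 2.
Row 3 already has 2; hence (3,1) = 3.
Row 3 now contains 3; hence (3,4) = 1.
1 is placed in column 3, so (4,3) = 4.
1 is placed in column 4, leaving (4,4) = 3.
Column 1 already has 3; hence (1,1) = 4.
2 is placed in row 1, leaving (1,2) = 3.
Cage d has sum 8, so (2,2) = 1.
4 is placed in column 3, so (2,3) = 3.
3 is placed in column 4, which forces (2,4) = 4.
Row 4 now contains 4, which forces (4,1) = 1.
Cage c has sum 7, which forces (4,2) = 2.
Completed grid: 4 3 1 2 / 2 1 3 4 / 3 4 2 1 / 1 2 4 3.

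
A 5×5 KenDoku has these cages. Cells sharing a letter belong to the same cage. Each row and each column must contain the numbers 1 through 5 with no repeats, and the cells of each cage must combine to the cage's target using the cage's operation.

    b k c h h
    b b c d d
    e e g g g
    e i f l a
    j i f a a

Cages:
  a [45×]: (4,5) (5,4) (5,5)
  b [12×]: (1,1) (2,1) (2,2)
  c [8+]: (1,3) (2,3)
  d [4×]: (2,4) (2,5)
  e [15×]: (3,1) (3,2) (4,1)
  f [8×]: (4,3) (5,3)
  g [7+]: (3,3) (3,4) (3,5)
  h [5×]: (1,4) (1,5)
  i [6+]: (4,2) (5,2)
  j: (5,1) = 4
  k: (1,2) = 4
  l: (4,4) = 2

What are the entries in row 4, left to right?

K is a freebie, which forces (1,2) = 4.
L is a freebie, so (4,4) = 2.
Cage a needs product 45, which forces (4,5) = 3.
J is a freebie; hence (5,1) = 4.
4 is placed in row 5, leaving (5,3) = 2.
Cage a has product 45, leaving (5,4) = 3.
Cage a has product 45; hence (5,5) = 5.
The 3 cells of cage b must have product 12, so (1,1) = 2.
The two cells of cage h must have product 5; hence (1,4) = 5.
Column 5 now contains 5, which forces (1,5) = 1.
Cage b has product 12, leaving (2,1) = 3.
Cage b needs product 12, leaving (2,2) = 2.
3 is placed in row 2, leaving (2,3) = 5.
Column 5 now contains 1; hence (2,5) = 4.
Cage g has sum 7, leaving (3,5) = 2.
Cage i's pair has sum 6, which forces (4,2) = 5.
Row 4 already has 2, which forces (4,3) = 4.
5 is placed in row 5; hence (5,2) = 1.
5 is placed in row 1, which forces (1,3) = 3.
Row 2 now contains 4, so (2,4) = 1.
Cage e needs product 15; hence (3,1) = 5.
Column 2 now contains 1, leaving (3,2) = 3.
Column 3 already has 4, so (3,3) = 1.
The 3 cells of cage g must have sum 7, leaving (3,4) = 4.
5 is placed in row 4, so (4,1) = 1.
Filled in: 2 4 3 5 1 / 3 2 5 1 4 / 5 3 1 4 2 / 1 5 4 2 3 / 4 1 2 3 5.

1 5 4 2 3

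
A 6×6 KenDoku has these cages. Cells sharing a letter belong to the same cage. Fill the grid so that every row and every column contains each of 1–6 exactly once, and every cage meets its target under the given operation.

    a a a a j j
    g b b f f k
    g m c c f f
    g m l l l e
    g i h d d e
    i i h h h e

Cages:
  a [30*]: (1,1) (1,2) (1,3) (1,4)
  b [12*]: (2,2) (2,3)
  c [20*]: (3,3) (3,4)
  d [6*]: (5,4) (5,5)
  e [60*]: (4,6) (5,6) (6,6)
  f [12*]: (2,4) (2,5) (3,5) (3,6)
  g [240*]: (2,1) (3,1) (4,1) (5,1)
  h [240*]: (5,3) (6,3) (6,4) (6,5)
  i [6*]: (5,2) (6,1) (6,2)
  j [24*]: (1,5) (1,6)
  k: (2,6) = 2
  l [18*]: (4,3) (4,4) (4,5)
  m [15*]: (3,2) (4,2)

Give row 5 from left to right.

4 1 6 2 3 5

K is a freebie; hence (2,6) = 2.
In row 2, 5 can only go at (2,1), so (2,1) = 5.
The only place for 6 in row 3 is (3,1).
Row 3 needs a 2, and only (3,5) is open for it.
The 4 cells of cage f must have product 12, so (3,6) = 1.
Row 3 needs a 3, and only (3,2) is open for it.
3 is placed in column 2, which forces (2,2) = 4.
The two cells of cage b must have product 12, leaving (2,3) = 3.
3 is placed in column 2, which forces (4,2) = 5.
The only place for 2 in row 4 is (4,1).
2 is placed in column 1, so (5,1) = 4.
In row 4, 4 can only go at (4,6), so (4,6) = 4.
Cage j's pair has product 24, leaving (1,5) = 4.
Column 6 already has 4; hence (1,6) = 6.
Column 2 needs a 6, and only (6,2) is open for it.
Cage i needs product 6, so (5,2) = 1.
Cage h needs product 240, which forces (5,3) = 6.
Row 5 already has 6; hence (5,4) = 2.
Row 5 already has 6, so (5,5) = 3.
Row 5 already has 3, which forces (5,6) = 5.
The 3 cells of cage i must have product 6; hence (6,1) = 1.
Column 4 already has 2, so (6,4) = 4.
Row 6 already has 6, leaving (6,5) = 5.
Column 6 now contains 5, leaving (6,6) = 3.
Column 1 already has 1; hence (1,1) = 3.
Column 2 now contains 1, so (1,2) = 2.
The two cells of cage c must have product 20, which forces (3,3) = 4.
Column 4 already has 4, leaving (3,4) = 5.
6 is placed in column 3; hence (4,3) = 1.
Cage l needs product 18, so (4,4) = 3.
Cage l needs product 18, leaving (4,5) = 6.
4 is placed in row 6, which forces (6,3) = 2.
1 is placed in column 3; hence (1,3) = 5.
5 is placed in column 4, so (1,4) = 1.
The 4 cells of cage f must have product 12, so (2,4) = 6.
Column 5 now contains 6; hence (2,5) = 1.
Completed grid: 3 2 5 1 4 6 / 5 4 3 6 1 2 / 6 3 4 5 2 1 / 2 5 1 3 6 4 / 4 1 6 2 3 5 / 1 6 2 4 5 3.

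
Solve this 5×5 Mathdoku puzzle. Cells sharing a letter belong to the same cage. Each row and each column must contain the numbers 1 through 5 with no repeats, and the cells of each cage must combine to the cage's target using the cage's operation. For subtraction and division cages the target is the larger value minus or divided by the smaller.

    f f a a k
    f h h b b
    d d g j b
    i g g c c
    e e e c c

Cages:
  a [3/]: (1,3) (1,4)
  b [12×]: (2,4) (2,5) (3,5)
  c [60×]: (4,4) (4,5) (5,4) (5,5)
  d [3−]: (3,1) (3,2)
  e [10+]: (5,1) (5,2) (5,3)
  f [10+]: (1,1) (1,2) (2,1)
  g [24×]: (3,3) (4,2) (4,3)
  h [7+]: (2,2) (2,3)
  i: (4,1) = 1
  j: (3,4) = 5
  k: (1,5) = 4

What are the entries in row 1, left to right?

K is a freebie, leaving (1,5) = 4.
Cage j is a single given cell, so (3,4) = 5.
Cage i is a single given cell, which forces (4,1) = 1.
Cage d needs two cells with difference 3; hence (3,1) = 4.
Cage d needs two cells with difference 3; hence (3,2) = 1.
The only place for 1 in row 2 is (2,5).
Cage b has product 12, leaving (2,4) = 4.
The 3 cells of cage b must have product 12, so (3,5) = 3.
Row 3 now contains 3, leaving (3,3) = 2.
Cage h needs two cells with sum 7, which forces (2,2) = 2.
Column 3 already has 2; hence (2,3) = 5.
Cage f has sum 10, which forces (1,1) = 2.
Cage f has sum 10, so (1,2) = 5.
Row 2 now contains 5, which forces (2,1) = 3.
Column 1 already has 2, leaving (5,1) = 5.
Column 2 now contains 5; hence (5,2) = 4.
Row 5 now contains 5, which forces (5,5) = 2.
Column 2 now contains 4, leaving (4,2) = 3.
The 3 cells of cage g must have product 24, which forces (4,3) = 4.
Cage c has product 60, so (4,4) = 2.
Column 5 already has 2, leaving (4,5) = 5.
The 3 cells of cage e must have sum 10, leaving (5,3) = 1.
Row 5 already has 2; hence (5,4) = 3.
1 is placed in column 3, so (1,3) = 3.
Column 4 already has 3, leaving (1,4) = 1.
Filled in: 2 5 3 1 4 / 3 2 5 4 1 / 4 1 2 5 3 / 1 3 4 2 5 / 5 4 1 3 2.

2 5 3 1 4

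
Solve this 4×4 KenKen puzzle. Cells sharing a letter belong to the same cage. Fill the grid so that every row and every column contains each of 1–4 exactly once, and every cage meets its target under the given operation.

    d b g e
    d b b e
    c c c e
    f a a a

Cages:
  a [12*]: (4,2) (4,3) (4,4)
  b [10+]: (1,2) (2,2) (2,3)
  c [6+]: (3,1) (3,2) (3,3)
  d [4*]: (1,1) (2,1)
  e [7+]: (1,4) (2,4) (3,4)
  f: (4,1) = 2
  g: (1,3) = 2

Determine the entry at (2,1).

1

Cage g is given, leaving (1,3) = 2.
F is a freebie; hence (4,1) = 2.
Cage c needs sum 6, so (3,2) = 2.
Cage b has sum 10, which forces (1,2) = 3.
2 is placed in column 2, which forces (2,2) = 4.
Cage b needs sum 10; hence (2,3) = 3.
The 3 cells of cage e must have sum 7, leaving (2,4) = 2.
Column 3 now contains 3, leaving (3,3) = 1.
Row 3 already has 1, so (3,4) = 4.
Column 2 already has 4, so (4,2) = 1.
1 is placed in column 3, which forces (4,3) = 4.
Row 4 already has 1, leaving (4,4) = 3.
Cage d needs two cells with product 4; hence (1,1) = 4.
Column 4 now contains 4, which forces (1,4) = 1.
4 is placed in row 2, leaving (2,1) = 1.
Row 3 already has 1, leaving (3,1) = 3.
Filled in: 4 3 2 1 / 1 4 3 2 / 3 2 1 4 / 2 1 4 3.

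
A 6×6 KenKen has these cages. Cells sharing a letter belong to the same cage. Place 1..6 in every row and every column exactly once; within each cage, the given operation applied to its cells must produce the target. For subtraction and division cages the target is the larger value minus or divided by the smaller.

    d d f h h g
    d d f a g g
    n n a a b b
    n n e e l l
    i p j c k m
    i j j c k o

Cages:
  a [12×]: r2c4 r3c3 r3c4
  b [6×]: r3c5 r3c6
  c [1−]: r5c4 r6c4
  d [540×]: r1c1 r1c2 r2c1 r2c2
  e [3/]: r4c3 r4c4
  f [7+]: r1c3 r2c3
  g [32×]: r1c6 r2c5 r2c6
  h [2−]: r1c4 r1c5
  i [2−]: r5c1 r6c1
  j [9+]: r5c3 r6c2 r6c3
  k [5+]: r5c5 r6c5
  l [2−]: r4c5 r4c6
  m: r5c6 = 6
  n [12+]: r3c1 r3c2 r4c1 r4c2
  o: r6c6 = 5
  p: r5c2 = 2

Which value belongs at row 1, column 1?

The 3 cells of cage g must have product 32; hence r1c6 = 4.
The 3 cells of cage g must have product 32, leaving r2c5 = 4.
Cage g has product 32, leaving r2c6 = 2.
P is a freebie, so r5c2 = 2.
Cage m is a single given cell, so r5c6 = 6.
Cage o is given, so r6c6 = 5.
The two cells of cage k must have sum 5, which forces r5c5 = 3.
Cage k needs two cells with sum 5, leaving r6c5 = 2.
Cage h needs two cells with difference 2; hence r1c4 = 3.
2 is placed in column 5, so r3c5 = 6.
Cage b's pair has product 6, which forces r3c6 = 1.
Cage l's pair has difference 2, which forces r4c6 = 3.
Cage a has product 12, which forces r2c4 = 1.
The 3 cells of cage a must have product 12, leaving r3c3 = 3.
Cage a needs product 12, which forces r3c4 = 4.
Cage c's pair has difference 1, leaving r5c4 = 5.
Column 3 now contains 3, so r6c3 = 1.
Column 4 now contains 4, leaving r6c4 = 6.
The two cells of cage f must have sum 7, so r1c3 = 2.
Cage f's pair has sum 7, leaving r2c3 = 5.
The 4 cells of cage n must have sum 12, so r3c1 = 2.
Row 3 now contains 4, leaving r3c2 = 5.
Cage e's pair has quotient 3, leaving r4c3 = 6.
6 is placed in column 4; hence r4c4 = 2.
Cage i needs two cells with difference 2; hence r5c1 = 1.
Row 5 now contains 5; hence r5c3 = 4.
Row 6 now contains 6; hence r6c1 = 3.
The 3 cells of cage j must have sum 9, leaving r6c2 = 4.
Cage d needs product 540, leaving r1c1 = 5.
5 is placed in column 2, so r1c2 = 6.
Row 1 now contains 5, so r1c5 = 1.
Column 1 now contains 3; hence r2c1 = 6.
The 4 cells of cage d must have product 540, which forces r2c2 = 3.
Column 1 already has 1, so r4c1 = 4.
Column 2 now contains 4; hence r4c2 = 1.
Column 5 now contains 1, which forces r4c5 = 5.
The full grid is 5 6 2 3 1 4 / 6 3 5 1 4 2 / 2 5 3 4 6 1 / 4 1 6 2 5 3 / 1 2 4 5 3 6 / 3 4 1 6 2 5.

5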